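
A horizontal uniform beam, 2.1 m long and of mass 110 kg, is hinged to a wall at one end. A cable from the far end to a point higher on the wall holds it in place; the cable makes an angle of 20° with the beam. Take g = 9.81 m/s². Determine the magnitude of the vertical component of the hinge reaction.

|H_y| ≈ 540 N

Take torques about the hinge: T sin 20° · 2.1 = 110×9.81×1.05 = 1133.1 N·m.
So T = 1133.1 / (0.3420 × 2.1) = 1577.5 N.
ΣF_y = 0: H_y = (110×9.81) − T sin 20° = 1079.1 − 539.55 = 539.55 N.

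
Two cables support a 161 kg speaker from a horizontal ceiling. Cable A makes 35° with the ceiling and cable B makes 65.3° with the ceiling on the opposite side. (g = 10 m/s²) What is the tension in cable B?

Weight W = 161 × 10 = 1610 N acts straight down.
Horizontal: T_A cos 35° = T_B cos 65.3°  →  T_A = 0.5101 T_B.
Vertical: T_A sin 35° + T_B sin 65.3° = 1610.
Substituting the horizontal relation into the vertical equation gives 1.201 T_B = 1610, so T_B = 1340 N.

T_B ≈ 1340 N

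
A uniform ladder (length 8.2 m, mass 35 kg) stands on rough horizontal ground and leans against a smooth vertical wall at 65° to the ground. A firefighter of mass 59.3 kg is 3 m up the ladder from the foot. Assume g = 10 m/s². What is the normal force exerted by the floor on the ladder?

N_floor ≈ 943 N

ΣF_y = 0: N_floor = 35×10 + 59.3×10 = 943 N.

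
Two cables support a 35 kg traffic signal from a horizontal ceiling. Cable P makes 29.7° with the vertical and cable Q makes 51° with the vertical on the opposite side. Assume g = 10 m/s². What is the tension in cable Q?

Angles from the horizontal: cable P is 90° − 29.7° = 60.3°, cable Q is 90° − 51° = 39°.
Weight W = 35 × 10 = 350 N acts straight down.
Horizontal: T_P cos 60.3° = T_Q cos 39°  →  T_P = 1.569 T_Q.
Vertical: T_P sin 60.3° + T_Q sin 39° = 350.
Substituting the horizontal relation into the vertical equation gives 1.992 T_Q = 350, so T_Q = 175.7 N.

T_Q ≈ 176 N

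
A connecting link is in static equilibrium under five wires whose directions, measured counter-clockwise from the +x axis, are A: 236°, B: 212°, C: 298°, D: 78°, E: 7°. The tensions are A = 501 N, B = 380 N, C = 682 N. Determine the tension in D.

Resolve: ΣF_x = 501 cos 236° + 380 cos 212° + 682 cos 298° + T_D cos 78° + T_E cos 7° = 0.
        ΣF_y = 501 sin 236° + 380 sin 212° + 682 sin 298° + T_D sin 78° + T_E sin 7° = 0.
The known terms sum to (-282.2, -1219) N, so 0.2079 T_D + 0.9925 T_E = 282.2 and 0.9781 T_D + 0.1219 T_E = 1219.
Solving simultaneously: T_D = 1243 N, T_E = 23.95 N.

T_D ≈ 1240 N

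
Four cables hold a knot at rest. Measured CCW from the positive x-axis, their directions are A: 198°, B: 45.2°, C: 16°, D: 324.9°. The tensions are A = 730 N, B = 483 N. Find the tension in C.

T_C ≈ 138 N

Resolve: ΣF_x = 730 cos 198° + 483 cos 45.2° + T_C cos 16° + T_D cos 324.9° = 0.
        ΣF_y = 730 sin 198° + 483 sin 45.2° + T_C sin 16° + T_D sin 324.9° = 0.
The known terms sum to (-353.9, 117.1) N, so 0.9613 T_C + 0.8181 T_D = 353.9 and 0.2756 T_C − 0.5750 T_D = -117.1.
Solving simultaneously: T_C = 138.4 N, T_D = 270 N.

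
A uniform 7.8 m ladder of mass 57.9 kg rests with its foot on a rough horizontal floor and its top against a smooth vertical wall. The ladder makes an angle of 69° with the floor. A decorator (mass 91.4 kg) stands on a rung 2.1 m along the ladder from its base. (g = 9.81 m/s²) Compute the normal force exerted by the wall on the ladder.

Torques about the foot: N_wall · 7.8 sin 69° = 57.9×9.81×3.9 cos 69° + 91.4×9.81×2.1 cos 69° → N_wall = 201.68 N.

N_wall ≈ 202 N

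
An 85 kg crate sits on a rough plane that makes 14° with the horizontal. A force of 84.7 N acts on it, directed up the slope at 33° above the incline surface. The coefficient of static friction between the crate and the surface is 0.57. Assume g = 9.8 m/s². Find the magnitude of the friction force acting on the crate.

Axes along / perpendicular to the incline. W sin 14° = 201.5 N down-slope; W cos 14° = 808.3 N into the surface.
Perpendicular: N = W cos 14° − P sin 33° = 808.3 − 46.13 = 762.1 N.
Along incline: P cos 33° + f = W sin 14° (friction acts up-slope) → f = 201.5 − 71.04 = 130.5 N.
|f| = 130.5 N ≤ μN = 434.4 N, so the crate is indeed static.

f ≈ 130 N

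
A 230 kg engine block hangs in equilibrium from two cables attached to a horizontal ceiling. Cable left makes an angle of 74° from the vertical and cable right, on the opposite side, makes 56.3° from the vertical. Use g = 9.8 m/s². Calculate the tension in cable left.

Angles from the horizontal: cable left is 90° − 74° = 16°, cable right is 90° − 56.3° = 33.7°.
Weight W = 230 × 9.8 = 2254 N acts straight down.
Horizontal: T_left cos 16° = T_right cos 33.7°  →  T_right = 1.155 T_left.
Vertical: T_left sin 16° + T_right sin 33.7° = 2254.
Substituting the horizontal relation into the vertical equation gives 0.9167 T_left = 2254, so T_left = 2459 N.

T_left ≈ 2460 N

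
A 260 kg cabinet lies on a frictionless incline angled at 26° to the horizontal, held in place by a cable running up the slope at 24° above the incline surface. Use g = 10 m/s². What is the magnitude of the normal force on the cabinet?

N ≈ 1830 N

Take axes along and perpendicular to the incline. Weight components: W sin 26° = 1140 N down-slope, W cos 26° = 2337 N into the surface.
Along incline: T cos 24° = W sin 26° → T = 1248 N.
Perpendicular: N = W cos 26° − T sin 24° = 1829 N.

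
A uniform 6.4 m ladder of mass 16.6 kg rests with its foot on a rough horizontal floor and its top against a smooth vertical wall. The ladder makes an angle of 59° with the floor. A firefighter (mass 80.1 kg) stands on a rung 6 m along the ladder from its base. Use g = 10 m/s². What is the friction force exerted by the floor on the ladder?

Torques about the foot: N_wall · 6.4 sin 59° = 16.6×10×3.2 cos 59° + 80.1×10×6 cos 59° → N_wall = 501.08 N.
ΣF_x = 0: f_floor = N_wall = 501.08 N.

f ≈ 501 N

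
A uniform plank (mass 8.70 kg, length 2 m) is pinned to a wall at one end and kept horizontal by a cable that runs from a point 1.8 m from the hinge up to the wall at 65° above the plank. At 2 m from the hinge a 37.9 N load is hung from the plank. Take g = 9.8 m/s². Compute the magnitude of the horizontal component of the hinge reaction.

H_x ≈ 41.7 N

Take torques about the hinge: T sin 65° · 1.8 = 8.70×9.8×1 + 37.9×2 = 161.06 N·m.
So T = 161.06 / (0.9063 × 1.8) = 98.728 N.
ΣF_x = 0: H_x = T cos 65° = 41.724 N.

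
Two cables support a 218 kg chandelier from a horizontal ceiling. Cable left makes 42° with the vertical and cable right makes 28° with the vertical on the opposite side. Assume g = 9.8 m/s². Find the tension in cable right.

Angles from the horizontal: cable left is 90° − 42° = 48°, cable right is 90° − 28° = 62°.
Weight W = 218 × 9.8 = 2136 N acts straight down.
Horizontal: T_left cos 48° = T_right cos 62°  →  T_left = 0.7016 T_right.
Vertical: T_left sin 48° + T_right sin 62° = 2136.
Substituting the horizontal relation into the vertical equation gives 1.404 T_right = 2136, so T_right = 1521 N.

T_right ≈ 1520 N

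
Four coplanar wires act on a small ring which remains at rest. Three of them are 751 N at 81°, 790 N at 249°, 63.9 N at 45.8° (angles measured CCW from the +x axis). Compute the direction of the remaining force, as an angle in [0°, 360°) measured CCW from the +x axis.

θ ≈ 338°

Sum the known components: ΣF_x = -121.1 N, ΣF_y = 50.04 N.
For equilibrium the remaining force must supply (−ΣF_x, −ΣF_y) = (121.1, -50.04) N.
Magnitude = √((121.1)² + (-50.04)²) = 131 N; direction = atan2(-50.04, 121.1) = 337.5°.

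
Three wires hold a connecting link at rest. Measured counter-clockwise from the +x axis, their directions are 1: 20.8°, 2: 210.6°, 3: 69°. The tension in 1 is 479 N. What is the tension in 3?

T_3 ≈ 131 N

Resolve: ΣF_x = 479 cos 20.8° + T_2 cos 210.6° + T_3 cos 69° = 0.
        ΣF_y = 479 sin 20.8° + T_2 sin 210.6° + T_3 sin 69° = 0.
The known terms sum to (447.8, 170.1) N, so -0.8607 T_2 + 0.3584 T_3 = -447.8 and -0.5090 T_2 + 0.9336 T_3 = -170.1.
Solving simultaneously: T_2 = 574.9 N, T_3 = 131.3 N.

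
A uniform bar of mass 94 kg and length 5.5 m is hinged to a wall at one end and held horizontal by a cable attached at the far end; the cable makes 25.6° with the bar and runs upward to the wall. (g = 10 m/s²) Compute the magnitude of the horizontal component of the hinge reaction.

H_x ≈ 981 N

Take torques about the hinge: T sin 25.6° · 5.5 = 94×10×2.75 = 2585 N·m.
So T = 2585 / (0.4321 × 5.5) = 1087.7 N.
ΣF_x = 0: H_x = T cos 25.6° = 980.97 N.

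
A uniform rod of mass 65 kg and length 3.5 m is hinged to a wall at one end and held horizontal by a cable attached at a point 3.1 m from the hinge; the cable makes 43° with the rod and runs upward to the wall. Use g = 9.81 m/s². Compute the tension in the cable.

Take torques about the hinge: T sin 43° · 3.1 = 65×9.81×1.75 = 1115.9 N·m.
So T = 1115.9 / (0.6820 × 3.1) = 527.81 N.

T ≈ 528 N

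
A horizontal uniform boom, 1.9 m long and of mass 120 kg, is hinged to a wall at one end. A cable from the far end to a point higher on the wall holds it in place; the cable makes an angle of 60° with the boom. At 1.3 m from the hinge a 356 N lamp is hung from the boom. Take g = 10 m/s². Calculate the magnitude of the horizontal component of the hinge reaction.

H_x ≈ 487 N

Take torques about the hinge: T sin 60° · 1.9 = 120×10×0.95 + 356×1.3 = 1602.8 N·m.
So T = 1602.8 / (0.8660 × 1.9) = 974.08 N.
ΣF_x = 0: H_x = T cos 60° = 487.04 N.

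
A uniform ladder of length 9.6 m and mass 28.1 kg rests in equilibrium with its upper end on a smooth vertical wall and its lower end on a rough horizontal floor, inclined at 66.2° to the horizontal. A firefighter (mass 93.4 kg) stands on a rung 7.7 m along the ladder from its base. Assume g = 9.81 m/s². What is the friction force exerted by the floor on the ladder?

Torques about the foot: N_wall · 9.6 sin 66.2° = 28.1×9.81×4.8 cos 66.2° + 93.4×9.81×7.7 cos 66.2° → N_wall = 384.93 N.
ΣF_x = 0: f_floor = N_wall = 384.93 N.

f ≈ 385 N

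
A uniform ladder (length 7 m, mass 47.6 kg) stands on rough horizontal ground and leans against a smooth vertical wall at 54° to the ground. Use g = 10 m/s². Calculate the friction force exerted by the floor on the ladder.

f ≈ 173 N

Torques about the foot: N_wall · 7 sin 54° = 47.6×10×3.5 cos 54° → N_wall = 172.92 N.
ΣF_x = 0: f_floor = N_wall = 172.92 N.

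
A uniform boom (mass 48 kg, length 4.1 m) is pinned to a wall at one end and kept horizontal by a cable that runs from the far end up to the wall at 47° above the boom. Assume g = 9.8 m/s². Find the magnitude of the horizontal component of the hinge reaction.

Take torques about the hinge: T sin 47° · 4.1 = 48×9.8×2.05 = 964.32 N·m.
So T = 964.32 / (0.7314 × 4.1) = 321.6 N.
ΣF_x = 0: H_x = T cos 47° = 219.33 N.

H_x ≈ 219 N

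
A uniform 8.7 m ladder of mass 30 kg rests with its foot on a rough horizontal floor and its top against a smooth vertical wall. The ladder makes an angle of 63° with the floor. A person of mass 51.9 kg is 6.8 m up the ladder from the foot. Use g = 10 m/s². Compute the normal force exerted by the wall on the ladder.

N_wall ≈ 283 N

Torques about the foot: N_wall · 8.7 sin 63° = 30×10×4.35 cos 63° + 51.9×10×6.8 cos 63° → N_wall = 283.12 N.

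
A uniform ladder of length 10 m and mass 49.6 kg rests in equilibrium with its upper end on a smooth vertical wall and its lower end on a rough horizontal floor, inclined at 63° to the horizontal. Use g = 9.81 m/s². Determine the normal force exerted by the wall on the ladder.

N_wall ≈ 124 N

Torques about the foot: N_wall · 10 sin 63° = 49.6×9.81×5 cos 63° → N_wall = 123.96 N.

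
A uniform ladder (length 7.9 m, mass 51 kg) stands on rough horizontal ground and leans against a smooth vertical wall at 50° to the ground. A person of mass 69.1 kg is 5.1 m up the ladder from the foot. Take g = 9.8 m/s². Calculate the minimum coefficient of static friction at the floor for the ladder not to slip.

ΣF_y = 0: N_floor = 51×9.8 + 69.1×9.8 = 1177 N.
Torques about the foot: N_wall · 7.9 sin 50° = 51×9.8×3.95 cos 50° + 69.1×9.8×5.1 cos 50° → N_wall = 576.52 N.
ΣF_x = 0: f_floor = N_wall = 576.52 N.
μ_min = f_floor / N_floor = 576.52 / 1177 = 0.4898.

μ_min ≈ 0.490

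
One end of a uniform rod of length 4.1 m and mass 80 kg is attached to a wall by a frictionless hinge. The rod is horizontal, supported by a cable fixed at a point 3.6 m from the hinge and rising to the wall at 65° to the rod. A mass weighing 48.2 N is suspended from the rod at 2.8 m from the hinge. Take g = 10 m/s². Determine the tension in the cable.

Take torques about the hinge: T sin 65° · 3.6 = 80×10×2.05 + 48.2×2.8 = 1775 N·m.
So T = 1775 / (0.9063 × 3.6) = 544.01 N.

T ≈ 544 N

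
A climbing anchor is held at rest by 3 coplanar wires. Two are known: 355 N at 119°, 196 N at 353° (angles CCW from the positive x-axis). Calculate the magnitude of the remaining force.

F ≈ 287 N

Sum the known components: ΣF_x = 22.43 N, ΣF_y = 286.6 N.
For equilibrium the remaining force must supply (−ΣF_x, −ΣF_y) = (-22.43, -286.6) N.
Magnitude = √((-22.43)² + (-286.6)²) = 287.5 N; direction = atan2(-286.6, -22.43) = 265.5°.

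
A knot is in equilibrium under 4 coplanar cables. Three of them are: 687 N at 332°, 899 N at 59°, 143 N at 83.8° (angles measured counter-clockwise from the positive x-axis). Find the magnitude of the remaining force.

Sum the known components: ΣF_x = 1085 N, ΣF_y = 590.2 N.
For equilibrium the remaining force must supply (−ΣF_x, −ΣF_y) = (-1085, -590.2) N.
Magnitude = √((-1085)² + (-590.2)²) = 1235 N; direction = atan2(-590.2, -1085) = 208.5°.

F ≈ 1240 N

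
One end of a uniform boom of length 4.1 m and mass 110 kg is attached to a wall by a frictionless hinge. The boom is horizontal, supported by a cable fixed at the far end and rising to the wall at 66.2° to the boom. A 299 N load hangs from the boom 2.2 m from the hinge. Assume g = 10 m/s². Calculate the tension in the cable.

Take torques about the hinge: T sin 66.2° · 4.1 = 110×10×2.05 + 299×2.2 = 2912.8 N·m.
So T = 2912.8 / (0.9150 × 4.1) = 776.47 N.

T ≈ 776 N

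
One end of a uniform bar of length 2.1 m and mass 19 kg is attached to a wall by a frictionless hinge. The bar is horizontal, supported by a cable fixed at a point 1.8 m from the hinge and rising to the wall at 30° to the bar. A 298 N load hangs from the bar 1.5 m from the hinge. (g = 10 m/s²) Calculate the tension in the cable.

T ≈ 718 N

Take torques about the hinge: T sin 30° · 1.8 = 19×10×1.05 + 298×1.5 = 646.5 N·m.
So T = 646.5 / (0.5000 × 1.8) = 718.33 N.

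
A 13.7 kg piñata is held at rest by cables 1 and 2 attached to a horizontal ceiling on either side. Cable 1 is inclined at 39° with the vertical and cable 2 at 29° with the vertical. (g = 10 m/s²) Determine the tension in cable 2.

Angles from the horizontal: cable 1 is 90° − 39° = 51°, cable 2 is 90° − 29° = 61°.
Weight W = 13.7 × 10 = 137 N acts straight down.
Horizontal: T_1 cos 51° = T_2 cos 61°  →  T_1 = 0.7704 T_2.
Vertical: T_1 sin 51° + T_2 sin 61° = 137.
Substituting the horizontal relation into the vertical equation gives 1.473 T_2 = 137, so T_2 = 92.99 N.

T_2 ≈ 93 N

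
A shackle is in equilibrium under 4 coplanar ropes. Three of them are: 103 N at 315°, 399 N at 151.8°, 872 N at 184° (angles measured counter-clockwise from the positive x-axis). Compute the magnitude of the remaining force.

Sum the known components: ΣF_x = -1149 N, ΣF_y = 54.89 N.
For equilibrium the remaining force must supply (−ΣF_x, −ΣF_y) = (1149, -54.89) N.
Magnitude = √((1149)² + (-54.89)²) = 1150 N; direction = atan2(-54.89, 1149) = 357.3°.

F ≈ 1150 N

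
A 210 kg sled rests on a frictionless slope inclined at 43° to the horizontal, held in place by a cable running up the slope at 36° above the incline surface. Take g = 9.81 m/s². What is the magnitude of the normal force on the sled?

N ≈ 486 N

Take axes along and perpendicular to the incline. Weight components: W sin 43° = 1405 N down-slope, W cos 43° = 1507 N into the surface.
Along incline: T cos 36° = W sin 43° → T = 1737 N.
Perpendicular: N = W cos 43° − T sin 36° = 485.9 N.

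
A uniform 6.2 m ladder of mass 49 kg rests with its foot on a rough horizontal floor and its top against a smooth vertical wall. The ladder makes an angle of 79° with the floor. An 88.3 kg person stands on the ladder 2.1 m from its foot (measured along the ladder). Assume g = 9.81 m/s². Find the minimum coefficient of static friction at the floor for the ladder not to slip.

μ_min ≈ 0.0770

ΣF_y = 0: N_floor = 49×9.81 + 88.3×9.81 = 1346.9 N.
Torques about the foot: N_wall · 6.2 sin 79° = 49×9.81×3.1 cos 79° + 88.3×9.81×2.1 cos 79° → N_wall = 103.75 N.
ΣF_x = 0: f_floor = N_wall = 103.75 N.
μ_min = f_floor / N_floor = 103.75 / 1346.9 = 0.07703.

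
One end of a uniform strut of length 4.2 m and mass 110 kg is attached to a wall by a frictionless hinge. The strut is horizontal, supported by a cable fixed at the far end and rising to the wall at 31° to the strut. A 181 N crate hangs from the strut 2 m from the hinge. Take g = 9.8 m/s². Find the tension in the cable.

T ≈ 1210 N

Take torques about the hinge: T sin 31° · 4.2 = 110×9.8×2.1 + 181×2 = 2625.8 N·m.
So T = 2625.8 / (0.5150 × 4.2) = 1213.9 N.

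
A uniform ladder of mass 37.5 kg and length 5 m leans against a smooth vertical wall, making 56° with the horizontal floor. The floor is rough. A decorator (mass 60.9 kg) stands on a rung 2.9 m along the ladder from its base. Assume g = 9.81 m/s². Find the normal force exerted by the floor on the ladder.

N_floor ≈ 965 N

ΣF_y = 0: N_floor = 37.5×9.81 + 60.9×9.81 = 965.3 N.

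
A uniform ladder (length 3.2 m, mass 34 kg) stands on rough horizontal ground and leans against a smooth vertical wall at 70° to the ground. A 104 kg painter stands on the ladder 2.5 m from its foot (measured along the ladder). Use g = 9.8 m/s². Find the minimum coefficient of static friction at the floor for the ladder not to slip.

ΣF_y = 0: N_floor = 34×9.8 + 104×9.8 = 1352.4 N.
Torques about the foot: N_wall · 3.2 sin 70° = 34×9.8×1.6 cos 70° + 104×9.8×2.5 cos 70° → N_wall = 350.45 N.
ΣF_x = 0: f_floor = N_wall = 350.45 N.
μ_min = f_floor / N_floor = 350.45 / 1352.4 = 0.2591.

μ_min ≈ 0.259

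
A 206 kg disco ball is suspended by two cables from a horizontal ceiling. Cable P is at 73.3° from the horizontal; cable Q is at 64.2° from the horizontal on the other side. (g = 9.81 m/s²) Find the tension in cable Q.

Weight W = 206 × 9.81 = 2021 N acts straight down.
Horizontal: T_P cos 73.3° = T_Q cos 64.2°  →  T_P = 1.515 T_Q.
Vertical: T_P sin 73.3° + T_Q sin 64.2° = 2021.
Substituting the horizontal relation into the vertical equation gives 2.351 T_Q = 2021, so T_Q = 859.6 N.

T_Q ≈ 860 N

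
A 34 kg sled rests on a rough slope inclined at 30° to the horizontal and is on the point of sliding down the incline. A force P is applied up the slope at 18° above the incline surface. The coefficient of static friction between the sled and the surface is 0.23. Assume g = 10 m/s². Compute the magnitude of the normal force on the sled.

N ≈ 259 N

On the verge of sliding down the incline, friction equals μN and acts up the slope.
Perpendicular: N + P sin 18° = W cos 30° = 294.4 N.
Along incline: P cos 18° + μN = W sin 30° with W sin 30° = 170 N.
Solving the pair for P and N: P = 116.2 N, N = 258.5 N (and f = μN = 59.46 N).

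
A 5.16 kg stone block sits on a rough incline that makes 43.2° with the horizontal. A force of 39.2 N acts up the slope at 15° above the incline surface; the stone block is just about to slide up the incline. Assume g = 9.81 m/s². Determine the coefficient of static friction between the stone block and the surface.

On the verge of sliding up the incline, friction is at its maximum μN and acts down the slope.
Perpendicular to incline: N = W cos 43.2° − P sin 15° = 36.9 − 10.15 = 26.75 N.
Along incline: P cos 15° − μN = W sin 43.2° → μ = −(W sin 43.2° − P cos 15°) / N = 0.1201.

μ ≈ 0.120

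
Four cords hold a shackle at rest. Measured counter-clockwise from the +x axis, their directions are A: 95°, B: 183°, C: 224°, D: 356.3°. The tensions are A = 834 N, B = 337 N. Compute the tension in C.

T_C ≈ 1060 N

Resolve: ΣF_x = 834 cos 95° + 337 cos 183° + T_C cos 224° + T_D cos 356.3° = 0.
        ΣF_y = 834 sin 95° + 337 sin 183° + T_C sin 224° + T_D sin 356.3° = 0.
The known terms sum to (-409.2, 813.2) N, so -0.7193 T_C + 0.9979 T_D = 409.2 and -0.6947 T_C − 0.0645 T_D = -813.2.
Solving simultaneously: T_C = 1061 N, T_D = 1175 N.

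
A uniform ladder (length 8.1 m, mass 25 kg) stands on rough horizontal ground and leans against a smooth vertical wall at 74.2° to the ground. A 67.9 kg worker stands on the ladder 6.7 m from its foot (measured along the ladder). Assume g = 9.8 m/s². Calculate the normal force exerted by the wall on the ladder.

Torques about the foot: N_wall · 8.1 sin 74.2° = 25×9.8×4.05 cos 74.2° + 67.9×9.8×6.7 cos 74.2° → N_wall = 190.41 N.

N_wall ≈ 190 N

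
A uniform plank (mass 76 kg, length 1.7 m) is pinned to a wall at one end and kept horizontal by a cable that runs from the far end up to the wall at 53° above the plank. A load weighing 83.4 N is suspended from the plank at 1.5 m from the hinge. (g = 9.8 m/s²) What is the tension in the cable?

T ≈ 558 N

Take torques about the hinge: T sin 53° · 1.7 = 76×9.8×0.85 + 83.4×1.5 = 758.18 N·m.
So T = 758.18 / (0.7986 × 1.7) = 558.44 N.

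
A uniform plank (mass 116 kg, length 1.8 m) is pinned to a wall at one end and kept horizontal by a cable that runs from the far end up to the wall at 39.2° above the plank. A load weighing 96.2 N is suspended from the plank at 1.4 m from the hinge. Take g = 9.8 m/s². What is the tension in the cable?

T ≈ 1020 N

Take torques about the hinge: T sin 39.2° · 1.8 = 116×9.8×0.9 + 96.2×1.4 = 1157.8 N·m.
So T = 1157.8 / (0.6320 × 1.8) = 1017.7 N.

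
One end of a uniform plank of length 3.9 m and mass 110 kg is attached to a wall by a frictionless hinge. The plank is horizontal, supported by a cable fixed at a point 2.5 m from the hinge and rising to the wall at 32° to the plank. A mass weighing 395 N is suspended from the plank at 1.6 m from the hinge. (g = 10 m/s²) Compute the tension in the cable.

T ≈ 2100 N

Take torques about the hinge: T sin 32° · 2.5 = 110×10×1.95 + 395×1.6 = 2777 N·m.
So T = 2777 / (0.5299 × 2.5) = 2096.2 N.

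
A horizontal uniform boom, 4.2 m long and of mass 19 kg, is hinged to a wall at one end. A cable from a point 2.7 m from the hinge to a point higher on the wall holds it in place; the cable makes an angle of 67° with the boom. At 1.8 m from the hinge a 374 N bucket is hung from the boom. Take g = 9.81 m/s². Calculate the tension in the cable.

T ≈ 428 N

Take torques about the hinge: T sin 67° · 2.7 = 19×9.81×2.1 + 374×1.8 = 1064.6 N·m.
So T = 1064.6 / (0.9205 × 2.7) = 428.36 N.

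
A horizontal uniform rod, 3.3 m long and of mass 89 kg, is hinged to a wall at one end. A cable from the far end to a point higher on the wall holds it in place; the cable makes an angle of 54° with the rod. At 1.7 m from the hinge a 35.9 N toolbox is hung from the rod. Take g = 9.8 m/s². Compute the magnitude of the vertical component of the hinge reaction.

Take torques about the hinge: T sin 54° · 3.3 = 89×9.8×1.65 + 35.9×1.7 = 1500.2 N·m.
So T = 1500.2 / (0.8090 × 3.3) = 561.91 N.
ΣF_y = 0: H_y = (89×9.8 + 35.9) − T sin 54° = 908.1 − 454.59 = 453.51 N.

|H_y| ≈ 454 N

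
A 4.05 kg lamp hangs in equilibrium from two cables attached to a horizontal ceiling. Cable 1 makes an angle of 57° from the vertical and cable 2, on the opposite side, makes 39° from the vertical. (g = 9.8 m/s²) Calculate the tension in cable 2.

T_2 ≈ 33.5 N

Angles from the horizontal: cable 1 is 90° − 57° = 33°, cable 2 is 90° − 39° = 51°.
Weight W = 4.05 × 9.8 = 39.69 N acts straight down.
Horizontal: T_1 cos 33° = T_2 cos 51°  →  T_1 = 0.7504 T_2.
Vertical: T_1 sin 33° + T_2 sin 51° = 39.69.
Substituting the horizontal relation into the vertical equation gives 1.186 T_2 = 39.69, so T_2 = 33.47 N.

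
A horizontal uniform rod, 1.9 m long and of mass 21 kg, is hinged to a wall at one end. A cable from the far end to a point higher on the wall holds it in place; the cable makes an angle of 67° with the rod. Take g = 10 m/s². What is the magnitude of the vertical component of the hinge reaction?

Take torques about the hinge: T sin 67° · 1.9 = 21×10×0.95 = 199.5 N·m.
So T = 199.5 / (0.9205 × 1.9) = 114.07 N.
ΣF_y = 0: H_y = (21×10) − T sin 67° = 210 − 105 = 105 N.

|H_y| ≈ 105 N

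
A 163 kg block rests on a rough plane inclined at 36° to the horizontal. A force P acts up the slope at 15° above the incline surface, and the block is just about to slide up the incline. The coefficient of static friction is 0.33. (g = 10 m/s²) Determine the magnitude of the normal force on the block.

N ≈ 976 N

On the verge of sliding up the incline, friction equals μN and acts down the slope.
Perpendicular: N + P sin 15° = W cos 36° = 1319 N.
Along incline: P cos 15° = W sin 36° + μN  with W sin 36° = 958.1 N.
Solving the pair for P and N: P = 1325 N, N = 975.7 N (and f = μN = 322 N).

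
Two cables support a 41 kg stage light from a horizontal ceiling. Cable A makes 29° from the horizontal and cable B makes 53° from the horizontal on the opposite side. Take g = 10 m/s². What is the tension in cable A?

Weight W = 41 × 10 = 410 N acts straight down.
Horizontal: T_A cos 29° = T_B cos 53°  →  T_B = 1.453 T_A.
Vertical: T_A sin 29° + T_B sin 53° = 410.
Substituting the horizontal relation into the vertical equation gives 1.645 T_A = 410, so T_A = 249.2 N.

T_A ≈ 249 N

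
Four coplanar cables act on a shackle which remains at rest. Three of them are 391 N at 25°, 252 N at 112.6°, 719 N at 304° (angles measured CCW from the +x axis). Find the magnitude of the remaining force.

F ≈ 689 N

Sum the known components: ΣF_x = 659.6 N, ΣF_y = -198.2 N.
For equilibrium the remaining force must supply (−ΣF_x, −ΣF_y) = (-659.6, 198.2) N.
Magnitude = √((-659.6)² + (198.2)²) = 688.7 N; direction = atan2(198.2, -659.6) = 163.3°.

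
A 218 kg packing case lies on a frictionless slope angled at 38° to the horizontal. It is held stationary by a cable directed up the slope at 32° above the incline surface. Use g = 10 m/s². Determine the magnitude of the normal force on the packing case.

N ≈ 879 N

Take axes along and perpendicular to the incline. Weight components: W sin 38° = 1342 N down-slope, W cos 38° = 1718 N into the surface.
Along incline: T cos 32° = W sin 38° → T = 1583 N.
Perpendicular: N = W cos 38° − T sin 32° = 879.2 N.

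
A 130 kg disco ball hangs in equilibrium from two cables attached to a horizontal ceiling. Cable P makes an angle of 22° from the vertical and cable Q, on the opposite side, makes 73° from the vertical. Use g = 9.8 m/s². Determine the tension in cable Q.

Angles from the horizontal: cable P is 90° − 22° = 68°, cable Q is 90° − 73° = 17°.
Weight W = 130 × 9.8 = 1274 N acts straight down.
Horizontal: T_P cos 68° = T_Q cos 17°  →  T_P = 2.553 T_Q.
Vertical: T_P sin 68° + T_Q sin 17° = 1274.
Substituting the horizontal relation into the vertical equation gives 2.659 T_Q = 1274, so T_Q = 479.1 N.

T_Q ≈ 479 N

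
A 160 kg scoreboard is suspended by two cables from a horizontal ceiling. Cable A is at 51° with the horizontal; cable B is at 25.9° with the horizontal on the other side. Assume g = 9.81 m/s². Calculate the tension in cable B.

Weight W = 160 × 9.81 = 1570 N acts straight down.
Horizontal: T_A cos 51° = T_B cos 25.9°  →  T_A = 1.429 T_B.
Vertical: T_A sin 51° + T_B sin 25.9° = 1570.
Substituting the horizontal relation into the vertical equation gives 1.548 T_B = 1570, so T_B = 1014 N.

T_B ≈ 1010 N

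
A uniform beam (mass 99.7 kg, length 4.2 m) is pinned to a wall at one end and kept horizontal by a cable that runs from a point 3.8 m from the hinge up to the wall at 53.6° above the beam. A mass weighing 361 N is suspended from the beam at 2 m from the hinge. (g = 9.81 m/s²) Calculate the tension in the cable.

T ≈ 908 N

Take torques about the hinge: T sin 53.6° · 3.8 = 99.7×9.81×2.1 + 361×2 = 2775.9 N·m.
So T = 2775.9 / (0.8049 × 3.8) = 907.58 N.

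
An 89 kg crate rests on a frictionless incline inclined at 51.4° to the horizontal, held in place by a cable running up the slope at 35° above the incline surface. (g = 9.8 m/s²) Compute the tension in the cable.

T ≈ 832 N

Take axes along and perpendicular to the incline. Weight components: W sin 51.4° = 681.6 N down-slope, W cos 51.4° = 544.1 N into the surface.
Along incline: T cos 35° = W sin 51.4° → T = 832.1 N.
Perpendicular: N = W cos 51.4° − T sin 35° = 66.86 N.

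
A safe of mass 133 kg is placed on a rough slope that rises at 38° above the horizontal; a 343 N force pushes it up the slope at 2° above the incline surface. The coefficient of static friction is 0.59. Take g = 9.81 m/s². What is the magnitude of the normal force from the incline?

N ≈ 1020 N

Axes along / perpendicular to the incline. W sin 38° = 803.3 N down-slope; W cos 38° = 1028 N into the surface.
Perpendicular: N = W cos 38° − P sin 2° = 1028 − 11.97 = 1016 N.
Along incline: P cos 2° + f = W sin 38° (friction acts up-slope) → f = 803.3 − 342.8 = 460.5 N.
|f| = 460.5 N ≤ μN = 599.5 N, so the safe is indeed static.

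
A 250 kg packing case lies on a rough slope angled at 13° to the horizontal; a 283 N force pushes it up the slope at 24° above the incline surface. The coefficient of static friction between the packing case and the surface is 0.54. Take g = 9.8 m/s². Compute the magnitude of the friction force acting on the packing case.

f ≈ 293 N

Axes along / perpendicular to the incline. W sin 13° = 551.1 N down-slope; W cos 13° = 2387 N into the surface.
Perpendicular: N = W cos 13° − P sin 24° = 2387 − 115.1 = 2272 N.
Along incline: P cos 24° + f = W sin 13° (friction acts up-slope) → f = 551.1 − 258.5 = 292.6 N.
|f| = 292.6 N ≤ μN = 1227 N, so the packing case is indeed static.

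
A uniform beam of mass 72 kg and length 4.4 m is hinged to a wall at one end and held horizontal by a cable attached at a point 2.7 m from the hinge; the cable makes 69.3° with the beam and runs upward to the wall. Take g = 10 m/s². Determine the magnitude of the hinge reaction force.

|H| ≈ 259 N

Take torques about the hinge: T sin 69.3° · 2.7 = 72×10×2.2 = 1584 N·m.
So T = 1584 / (0.9354 × 2.7) = 627.15 N.
ΣF_x = 0: H_x = T cos 69.3° = 221.68 N.
ΣF_y = 0: H_y = (72×10) − T sin 69.3° = 720 − 586.67 = 133.33 N.
|H| = √(H_x² + H_y²) = √((221.68)² + (133.33)²) = 258.69 N.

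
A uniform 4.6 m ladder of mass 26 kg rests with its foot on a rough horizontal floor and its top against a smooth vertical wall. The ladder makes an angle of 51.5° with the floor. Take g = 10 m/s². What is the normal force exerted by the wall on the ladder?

Torques about the foot: N_wall · 4.6 sin 51.5° = 26×10×2.3 cos 51.5° → N_wall = 103.41 N.

N_wall ≈ 103 N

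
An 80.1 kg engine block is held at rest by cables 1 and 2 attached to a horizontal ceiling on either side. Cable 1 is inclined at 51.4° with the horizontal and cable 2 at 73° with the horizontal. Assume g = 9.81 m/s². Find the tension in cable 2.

Weight W = 80.1 × 9.81 = 785.8 N acts straight down.
Horizontal: T_1 cos 51.4° = T_2 cos 73°  →  T_1 = 0.4686 T_2.
Vertical: T_1 sin 51.4° + T_2 sin 73° = 785.8.
Substituting the horizontal relation into the vertical equation gives 1.323 T_2 = 785.8, so T_2 = 594.1 N.

T_2 ≈ 594 N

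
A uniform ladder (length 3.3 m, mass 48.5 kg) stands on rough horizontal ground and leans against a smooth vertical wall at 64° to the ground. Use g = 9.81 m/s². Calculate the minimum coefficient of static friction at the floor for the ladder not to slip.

μ_min ≈ 0.244

ΣF_y = 0: N_floor = 48.5×9.81 = 475.79 N.
Torques about the foot: N_wall · 3.3 sin 64° = 48.5×9.81×1.65 cos 64° → N_wall = 116.03 N.
ΣF_x = 0: f_floor = N_wall = 116.03 N.
μ_min = f_floor / N_floor = 116.03 / 475.79 = 0.2439.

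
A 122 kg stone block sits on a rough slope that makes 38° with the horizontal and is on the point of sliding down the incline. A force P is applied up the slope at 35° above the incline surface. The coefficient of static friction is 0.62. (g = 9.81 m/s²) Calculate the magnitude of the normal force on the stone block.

N ≈ 755 N

On the verge of sliding down the incline, friction equals μN and acts up the slope.
Perpendicular: N + P sin 35° = W cos 38° = 943.1 N.
Along incline: P cos 35° + μN = W sin 38° with W sin 38° = 736.8 N.
Solving the pair for P and N: P = 328.2 N, N = 754.9 N (and f = μN = 468 N).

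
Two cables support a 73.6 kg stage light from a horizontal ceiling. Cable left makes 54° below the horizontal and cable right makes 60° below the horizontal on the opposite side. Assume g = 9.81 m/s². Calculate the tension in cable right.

T_right ≈ 465 N

Weight W = 73.6 × 9.81 = 722 N acts straight down.
Horizontal: T_left cos 54° = T_right cos 60°  →  T_left = 0.8507 T_right.
Vertical: T_left sin 54° + T_right sin 60° = 722.
Substituting the horizontal relation into the vertical equation gives 1.554 T_right = 722, so T_right = 464.6 N.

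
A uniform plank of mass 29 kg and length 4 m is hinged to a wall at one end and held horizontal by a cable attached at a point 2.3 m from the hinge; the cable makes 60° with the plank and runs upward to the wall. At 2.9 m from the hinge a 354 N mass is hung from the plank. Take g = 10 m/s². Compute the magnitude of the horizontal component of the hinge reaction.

H_x ≈ 403 N

Take torques about the hinge: T sin 60° · 2.3 = 29×10×2 + 354×2.9 = 1606.6 N·m.
So T = 1606.6 / (0.8660 × 2.3) = 806.58 N.
ΣF_x = 0: H_x = T cos 60° = 403.29 N.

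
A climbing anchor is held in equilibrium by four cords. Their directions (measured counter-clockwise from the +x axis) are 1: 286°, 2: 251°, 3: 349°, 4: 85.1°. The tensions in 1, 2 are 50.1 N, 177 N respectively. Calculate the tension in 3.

T_3 ≈ 25.4 N

Resolve: ΣF_x = 50.1 cos 286° + 177 cos 251° + T_3 cos 349° + T_4 cos 85.1° = 0.
        ΣF_y = 50.1 sin 286° + 177 sin 251° + T_3 sin 349° + T_4 sin 85.1° = 0.
The known terms sum to (-43.82, -215.5) N, so 0.9816 T_3 + 0.0854 T_4 = 43.82 and -0.1908 T_3 + 0.9963 T_4 = 215.5.
Solving simultaneously: T_3 = 25.39 N, T_4 = 221.2 N.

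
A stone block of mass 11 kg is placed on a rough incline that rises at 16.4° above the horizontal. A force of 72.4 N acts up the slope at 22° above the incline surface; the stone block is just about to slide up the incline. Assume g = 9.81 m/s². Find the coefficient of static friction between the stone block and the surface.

On the verge of sliding up the incline, friction is at its maximum μN and acts down the slope.
Perpendicular to incline: N = W cos 16.4° − P sin 22° = 103.5 − 27.12 = 76.4 N.
Along incline: P cos 22° − μN = W sin 16.4° → μ = −(W sin 16.4° − P cos 22°) / N = 0.4799.

μ ≈ 0.480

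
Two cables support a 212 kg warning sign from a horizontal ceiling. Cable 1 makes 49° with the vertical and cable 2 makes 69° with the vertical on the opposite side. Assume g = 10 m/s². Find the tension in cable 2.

T_2 ≈ 1810 N

Angles from the horizontal: cable 1 is 90° − 49° = 41°, cable 2 is 90° − 69° = 21°.
Weight W = 212 × 10 = 2120 N acts straight down.
Horizontal: T_1 cos 41° = T_2 cos 21°  →  T_1 = 1.237 T_2.
Vertical: T_1 sin 41° + T_2 sin 21° = 2120.
Substituting the horizontal relation into the vertical equation gives 1.17 T_2 = 2120, so T_2 = 1812 N.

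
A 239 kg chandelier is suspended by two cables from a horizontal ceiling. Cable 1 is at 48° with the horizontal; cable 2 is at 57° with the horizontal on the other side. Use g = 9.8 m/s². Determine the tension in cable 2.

T_2 ≈ 1620 N

Weight W = 239 × 9.8 = 2342 N acts straight down.
Horizontal: T_1 cos 48° = T_2 cos 57°  →  T_1 = 0.814 T_2.
Vertical: T_1 sin 48° + T_2 sin 57° = 2342.
Substituting the horizontal relation into the vertical equation gives 1.444 T_2 = 2342, so T_2 = 1623 N.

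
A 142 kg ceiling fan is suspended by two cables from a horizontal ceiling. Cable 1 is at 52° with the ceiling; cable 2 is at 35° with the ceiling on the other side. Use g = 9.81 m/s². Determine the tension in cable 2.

T_2 ≈ 859 N

Weight W = 142 × 9.81 = 1393 N acts straight down.
Horizontal: T_1 cos 52° = T_2 cos 35°  →  T_1 = 1.331 T_2.
Vertical: T_1 sin 52° + T_2 sin 35° = 1393.
Substituting the horizontal relation into the vertical equation gives 1.622 T_2 = 1393, so T_2 = 858.8 N.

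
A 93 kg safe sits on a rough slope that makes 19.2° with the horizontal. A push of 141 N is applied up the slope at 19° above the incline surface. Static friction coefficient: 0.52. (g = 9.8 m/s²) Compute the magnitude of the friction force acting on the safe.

f ≈ 166 N

Axes along / perpendicular to the incline. W sin 19.2° = 299.7 N down-slope; W cos 19.2° = 860.7 N into the surface.
Perpendicular: N = W cos 19.2° − P sin 19° = 860.7 − 45.91 = 814.8 N.
Along incline: P cos 19° + f = W sin 19.2° (friction acts up-slope) → f = 299.7 − 133.3 = 166.4 N.
|f| = 166.4 N ≤ μN = 423.7 N, so the safe is indeed static.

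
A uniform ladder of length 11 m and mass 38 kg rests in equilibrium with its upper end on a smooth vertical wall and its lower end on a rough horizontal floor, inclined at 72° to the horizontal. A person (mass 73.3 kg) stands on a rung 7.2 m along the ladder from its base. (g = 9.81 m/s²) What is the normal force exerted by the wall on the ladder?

N_wall ≈ 213 N

Torques about the foot: N_wall · 11 sin 72° = 38×9.81×5.5 cos 72° + 73.3×9.81×7.2 cos 72° → N_wall = 213.49 N.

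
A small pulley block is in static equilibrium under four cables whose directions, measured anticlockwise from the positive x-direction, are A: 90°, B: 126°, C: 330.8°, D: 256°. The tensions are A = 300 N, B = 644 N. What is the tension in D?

T_D ≈ 551 N

Resolve: ΣF_x = 300 cos 90° + 644 cos 126° + T_C cos 330.8° + T_D cos 256° = 0.
        ΣF_y = 300 sin 90° + 644 sin 126° + T_C sin 330.8° + T_D sin 256° = 0.
The known terms sum to (-378.5, 821) N, so 0.8729 T_C − 0.2419 T_D = 378.5 and -0.4879 T_C − 0.9703 T_D = -821.
Solving simultaneously: T_C = 586.4 N, T_D = 551.3 N.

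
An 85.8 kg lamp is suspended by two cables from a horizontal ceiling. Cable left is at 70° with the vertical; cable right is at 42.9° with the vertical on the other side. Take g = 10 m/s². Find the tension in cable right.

Angles from the horizontal: cable left is 90° − 70° = 20°, cable right is 90° − 42.9° = 47.1°.
Weight W = 85.8 × 10 = 858 N acts straight down.
Horizontal: T_left cos 20° = T_right cos 47.1°  →  T_left = 0.7244 T_right.
Vertical: T_left sin 20° + T_right sin 47.1° = 858.
Substituting the horizontal relation into the vertical equation gives 0.9803 T_right = 858, so T_right = 875.2 N.

T_right ≈ 875 N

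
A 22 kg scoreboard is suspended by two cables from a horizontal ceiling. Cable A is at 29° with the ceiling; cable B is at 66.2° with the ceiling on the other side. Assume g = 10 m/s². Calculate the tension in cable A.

T_A ≈ 89.1 N

Weight W = 22 × 10 = 220 N acts straight down.
Horizontal: T_A cos 29° = T_B cos 66.2°  →  T_B = 2.167 T_A.
Vertical: T_A sin 29° + T_B sin 66.2° = 220.
Substituting the horizontal relation into the vertical equation gives 2.468 T_A = 220, so T_A = 89.15 N.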